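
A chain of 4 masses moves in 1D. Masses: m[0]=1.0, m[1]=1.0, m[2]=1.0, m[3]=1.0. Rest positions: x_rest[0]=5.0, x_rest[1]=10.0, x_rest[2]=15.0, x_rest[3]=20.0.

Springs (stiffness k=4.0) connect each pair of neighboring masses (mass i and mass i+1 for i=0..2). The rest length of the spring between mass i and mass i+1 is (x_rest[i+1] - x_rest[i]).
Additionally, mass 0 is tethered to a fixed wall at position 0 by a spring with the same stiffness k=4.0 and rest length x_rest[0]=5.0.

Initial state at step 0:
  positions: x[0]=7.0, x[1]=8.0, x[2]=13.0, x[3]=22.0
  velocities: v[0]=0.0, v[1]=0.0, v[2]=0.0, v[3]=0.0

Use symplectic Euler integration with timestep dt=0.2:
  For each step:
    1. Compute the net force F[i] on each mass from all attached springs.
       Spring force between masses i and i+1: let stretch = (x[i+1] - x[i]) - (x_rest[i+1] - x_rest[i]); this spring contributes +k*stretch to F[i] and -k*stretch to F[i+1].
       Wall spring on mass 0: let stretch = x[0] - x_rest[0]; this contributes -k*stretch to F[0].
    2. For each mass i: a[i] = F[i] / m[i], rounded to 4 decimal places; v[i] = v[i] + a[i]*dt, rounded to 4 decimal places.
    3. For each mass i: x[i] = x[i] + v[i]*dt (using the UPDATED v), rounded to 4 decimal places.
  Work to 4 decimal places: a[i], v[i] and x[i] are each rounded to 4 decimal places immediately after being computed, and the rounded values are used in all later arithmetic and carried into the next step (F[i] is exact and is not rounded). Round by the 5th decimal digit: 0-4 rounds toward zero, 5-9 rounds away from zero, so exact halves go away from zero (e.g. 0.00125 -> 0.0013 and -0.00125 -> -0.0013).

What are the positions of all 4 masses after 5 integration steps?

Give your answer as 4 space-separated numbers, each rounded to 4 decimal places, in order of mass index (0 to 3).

Step 0: x=[7.0000 8.0000 13.0000 22.0000] v=[0.0000 0.0000 0.0000 0.0000]
Step 1: x=[6.0400 8.6400 13.6400 21.3600] v=[-4.8000 3.2000 3.2000 -3.2000]
Step 2: x=[4.5296 9.6640 14.7152 20.2848] v=[-7.5520 5.1200 5.3760 -5.3760]
Step 3: x=[3.1160 10.6747 15.8733 19.1185] v=[-7.0682 5.0534 5.7907 -5.8317]
Step 4: x=[2.4132 11.3078 16.7189 18.2329] v=[-3.5140 3.1653 4.2280 -4.4279]
Step 5: x=[2.7474 11.3835 16.9410 17.9051] v=[1.6711 0.3785 1.1103 -1.6391]

Answer: 2.7474 11.3835 16.9410 17.9051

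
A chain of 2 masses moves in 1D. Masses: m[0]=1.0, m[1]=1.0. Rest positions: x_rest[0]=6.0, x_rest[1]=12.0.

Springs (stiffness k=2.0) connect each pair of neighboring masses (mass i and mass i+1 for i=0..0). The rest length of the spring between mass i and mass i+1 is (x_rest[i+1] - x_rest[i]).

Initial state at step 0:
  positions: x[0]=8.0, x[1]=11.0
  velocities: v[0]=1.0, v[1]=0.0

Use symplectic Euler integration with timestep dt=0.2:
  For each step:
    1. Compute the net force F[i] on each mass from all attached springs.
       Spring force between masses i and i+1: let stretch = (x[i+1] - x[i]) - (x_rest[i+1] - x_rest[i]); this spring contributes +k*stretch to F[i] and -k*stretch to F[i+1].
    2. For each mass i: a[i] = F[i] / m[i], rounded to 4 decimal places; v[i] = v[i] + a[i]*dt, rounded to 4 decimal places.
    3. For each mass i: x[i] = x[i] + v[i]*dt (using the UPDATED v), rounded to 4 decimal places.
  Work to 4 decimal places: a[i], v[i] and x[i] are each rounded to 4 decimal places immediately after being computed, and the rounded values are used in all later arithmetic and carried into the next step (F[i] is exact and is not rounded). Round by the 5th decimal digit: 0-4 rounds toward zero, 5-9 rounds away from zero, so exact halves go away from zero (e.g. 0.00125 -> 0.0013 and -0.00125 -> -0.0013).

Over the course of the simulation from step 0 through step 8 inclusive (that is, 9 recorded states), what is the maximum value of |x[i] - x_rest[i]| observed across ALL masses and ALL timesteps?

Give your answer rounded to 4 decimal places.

Step 0: x=[8.0000 11.0000] v=[1.0000 0.0000]
Step 1: x=[7.9600 11.2400] v=[-0.2000 1.2000]
Step 2: x=[7.7024 11.6976] v=[-1.2880 2.2880]
Step 3: x=[7.2844 12.3156] v=[-2.0899 3.0899]
Step 4: x=[6.7889 13.0111] v=[-2.4774 3.4774]
Step 5: x=[6.3112 13.6888] v=[-2.3885 3.3885]
Step 6: x=[5.9437 14.2563] v=[-1.8375 2.8375]
Step 7: x=[5.7612 14.6388] v=[-0.9125 1.9125]
Step 8: x=[5.8089 14.7911] v=[0.2385 0.7615]
Max displacement = 2.7911

Answer: 2.7911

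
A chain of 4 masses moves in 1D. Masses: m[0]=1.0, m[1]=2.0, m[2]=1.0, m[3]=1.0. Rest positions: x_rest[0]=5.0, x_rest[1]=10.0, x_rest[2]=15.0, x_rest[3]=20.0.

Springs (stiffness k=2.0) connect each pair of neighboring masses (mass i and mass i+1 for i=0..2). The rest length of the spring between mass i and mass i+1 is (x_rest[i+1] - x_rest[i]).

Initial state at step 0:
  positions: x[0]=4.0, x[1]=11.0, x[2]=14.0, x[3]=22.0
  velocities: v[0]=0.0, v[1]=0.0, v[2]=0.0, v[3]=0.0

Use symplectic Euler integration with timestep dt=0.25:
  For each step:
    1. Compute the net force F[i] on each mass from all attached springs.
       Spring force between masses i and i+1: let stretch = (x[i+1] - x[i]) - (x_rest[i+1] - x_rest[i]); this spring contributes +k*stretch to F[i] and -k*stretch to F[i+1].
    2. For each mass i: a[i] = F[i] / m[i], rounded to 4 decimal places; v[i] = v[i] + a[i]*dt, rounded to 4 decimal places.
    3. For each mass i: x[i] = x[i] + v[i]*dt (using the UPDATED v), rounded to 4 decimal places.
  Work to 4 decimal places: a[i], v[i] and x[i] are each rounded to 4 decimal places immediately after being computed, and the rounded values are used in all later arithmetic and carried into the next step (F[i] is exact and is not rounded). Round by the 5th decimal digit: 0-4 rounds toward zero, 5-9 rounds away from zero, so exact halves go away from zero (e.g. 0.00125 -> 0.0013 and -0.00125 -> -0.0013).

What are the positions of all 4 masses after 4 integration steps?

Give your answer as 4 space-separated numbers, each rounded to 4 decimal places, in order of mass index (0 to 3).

Step 0: x=[4.0000 11.0000 14.0000 22.0000] v=[0.0000 0.0000 0.0000 0.0000]
Step 1: x=[4.2500 10.7500 14.6250 21.6250] v=[1.0000 -1.0000 2.5000 -1.5000]
Step 2: x=[4.6875 10.3359 15.6406 21.0000] v=[1.7500 -1.6563 4.0625 -2.5000]
Step 3: x=[5.2061 9.9004 16.6631 20.3301] v=[2.0742 -1.7422 4.0899 -2.6797]
Step 4: x=[5.6865 9.5941 17.2986 19.8268] v=[1.9214 -1.2251 2.5421 -2.0132]

Answer: 5.6865 9.5941 17.2986 19.8268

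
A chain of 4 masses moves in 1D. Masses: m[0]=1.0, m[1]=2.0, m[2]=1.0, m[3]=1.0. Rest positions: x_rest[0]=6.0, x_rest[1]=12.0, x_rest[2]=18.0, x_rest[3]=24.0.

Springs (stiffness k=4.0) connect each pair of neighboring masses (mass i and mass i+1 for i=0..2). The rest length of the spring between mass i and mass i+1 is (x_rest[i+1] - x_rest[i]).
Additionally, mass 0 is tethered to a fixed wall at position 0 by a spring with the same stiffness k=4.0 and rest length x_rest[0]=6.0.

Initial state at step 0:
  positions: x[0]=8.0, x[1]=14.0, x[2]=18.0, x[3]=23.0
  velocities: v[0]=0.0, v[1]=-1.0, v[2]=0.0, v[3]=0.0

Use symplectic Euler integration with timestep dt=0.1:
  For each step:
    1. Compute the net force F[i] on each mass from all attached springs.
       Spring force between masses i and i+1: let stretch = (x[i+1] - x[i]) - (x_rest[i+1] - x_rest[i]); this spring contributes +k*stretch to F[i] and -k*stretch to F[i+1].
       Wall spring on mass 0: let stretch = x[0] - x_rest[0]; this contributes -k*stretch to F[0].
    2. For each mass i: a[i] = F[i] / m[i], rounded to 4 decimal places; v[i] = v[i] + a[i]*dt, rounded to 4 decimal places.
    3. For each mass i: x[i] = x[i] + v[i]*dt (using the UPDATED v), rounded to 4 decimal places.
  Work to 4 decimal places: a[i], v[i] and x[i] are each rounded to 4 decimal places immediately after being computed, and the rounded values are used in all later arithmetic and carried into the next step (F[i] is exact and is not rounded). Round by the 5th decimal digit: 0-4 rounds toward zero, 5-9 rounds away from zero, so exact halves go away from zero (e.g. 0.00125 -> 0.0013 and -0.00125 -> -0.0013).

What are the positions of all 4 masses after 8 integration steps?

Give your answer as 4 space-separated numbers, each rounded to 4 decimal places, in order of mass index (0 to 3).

Answer: 5.7479 12.1926 18.6553 24.3560

Derivation:
Step 0: x=[8.0000 14.0000 18.0000 23.0000] v=[0.0000 -1.0000 0.0000 0.0000]
Step 1: x=[7.9200 13.8600 18.0400 23.0400] v=[-0.8000 -1.4000 0.4000 0.4000]
Step 2: x=[7.7608 13.6848 18.1128 23.1200] v=[-1.5920 -1.7520 0.7280 0.8000]
Step 3: x=[7.5281 13.4797 18.2088 23.2397] v=[-2.3267 -2.0512 0.9597 1.1971]
Step 4: x=[7.2324 13.2501 18.3168 23.3982] v=[-2.9573 -2.2957 1.0804 1.5847]
Step 5: x=[6.8881 13.0015 18.4254 23.5934] v=[-3.4432 -2.4859 1.0863 1.9521]
Step 6: x=[6.5128 12.7391 18.5238 23.8219] v=[-3.7531 -2.6238 0.9839 2.2849]
Step 7: x=[6.1260 12.4679 18.6027 24.0785] v=[-3.8677 -2.7121 0.7893 2.5657]
Step 8: x=[5.7479 12.1926 18.6553 24.3560] v=[-3.7813 -2.7535 0.5257 2.7754]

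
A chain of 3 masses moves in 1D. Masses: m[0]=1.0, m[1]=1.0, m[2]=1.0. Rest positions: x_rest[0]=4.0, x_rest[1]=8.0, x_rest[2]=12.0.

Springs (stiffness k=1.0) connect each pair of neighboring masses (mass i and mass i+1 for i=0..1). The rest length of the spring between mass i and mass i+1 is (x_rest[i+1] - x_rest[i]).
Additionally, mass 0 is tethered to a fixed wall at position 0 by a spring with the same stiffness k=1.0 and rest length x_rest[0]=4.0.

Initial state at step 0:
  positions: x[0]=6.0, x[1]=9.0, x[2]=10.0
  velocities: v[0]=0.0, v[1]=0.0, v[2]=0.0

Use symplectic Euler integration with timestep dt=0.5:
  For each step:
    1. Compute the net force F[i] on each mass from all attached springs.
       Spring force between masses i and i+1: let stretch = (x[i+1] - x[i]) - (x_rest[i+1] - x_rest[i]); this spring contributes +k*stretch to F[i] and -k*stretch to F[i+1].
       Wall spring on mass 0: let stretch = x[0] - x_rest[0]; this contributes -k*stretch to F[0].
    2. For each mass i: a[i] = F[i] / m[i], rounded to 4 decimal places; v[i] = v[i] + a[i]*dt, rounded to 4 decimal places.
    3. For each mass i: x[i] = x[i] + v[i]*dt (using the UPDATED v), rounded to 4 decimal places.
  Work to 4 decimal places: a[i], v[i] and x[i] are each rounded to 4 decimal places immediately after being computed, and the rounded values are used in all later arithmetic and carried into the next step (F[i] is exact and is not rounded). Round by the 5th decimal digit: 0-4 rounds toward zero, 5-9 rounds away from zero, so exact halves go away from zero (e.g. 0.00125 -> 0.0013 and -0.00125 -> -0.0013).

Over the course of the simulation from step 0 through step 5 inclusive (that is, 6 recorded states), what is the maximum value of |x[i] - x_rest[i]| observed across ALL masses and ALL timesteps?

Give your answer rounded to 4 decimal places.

Step 0: x=[6.0000 9.0000 10.0000] v=[0.0000 0.0000 0.0000]
Step 1: x=[5.2500 8.5000 10.7500] v=[-1.5000 -1.0000 1.5000]
Step 2: x=[4.0000 7.7500 11.9375] v=[-2.5000 -1.5000 2.3750]
Step 3: x=[2.6875 7.1094 13.0782] v=[-2.6250 -1.2813 2.2813]
Step 4: x=[1.8086 6.8555 13.7267] v=[-1.7578 -0.5079 1.2969]
Step 5: x=[1.7393 7.0577 13.6574] v=[-0.1387 0.4043 -0.1387]
Max displacement = 2.2607

Answer: 2.2607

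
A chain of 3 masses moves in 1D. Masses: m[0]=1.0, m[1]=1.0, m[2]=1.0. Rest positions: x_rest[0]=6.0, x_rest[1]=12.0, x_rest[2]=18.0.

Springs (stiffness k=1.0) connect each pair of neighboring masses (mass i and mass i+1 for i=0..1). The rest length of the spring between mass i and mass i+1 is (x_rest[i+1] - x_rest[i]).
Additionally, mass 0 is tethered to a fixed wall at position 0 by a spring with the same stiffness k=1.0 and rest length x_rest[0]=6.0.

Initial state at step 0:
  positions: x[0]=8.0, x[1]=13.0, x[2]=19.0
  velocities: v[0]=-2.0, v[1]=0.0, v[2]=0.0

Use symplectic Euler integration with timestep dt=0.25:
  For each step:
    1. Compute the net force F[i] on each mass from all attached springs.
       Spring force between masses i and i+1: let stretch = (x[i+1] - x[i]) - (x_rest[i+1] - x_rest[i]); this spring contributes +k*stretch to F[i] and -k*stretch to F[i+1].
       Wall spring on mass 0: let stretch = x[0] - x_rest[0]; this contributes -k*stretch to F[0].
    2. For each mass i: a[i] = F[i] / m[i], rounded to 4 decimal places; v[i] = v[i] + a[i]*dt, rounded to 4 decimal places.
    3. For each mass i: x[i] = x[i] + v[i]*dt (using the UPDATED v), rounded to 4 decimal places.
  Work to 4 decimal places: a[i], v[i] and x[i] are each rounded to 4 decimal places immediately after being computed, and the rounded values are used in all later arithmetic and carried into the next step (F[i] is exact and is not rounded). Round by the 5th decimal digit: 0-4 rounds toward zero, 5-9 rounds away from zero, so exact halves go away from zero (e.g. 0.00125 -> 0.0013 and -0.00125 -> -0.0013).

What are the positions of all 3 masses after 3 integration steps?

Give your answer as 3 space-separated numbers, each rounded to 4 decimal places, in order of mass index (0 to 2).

Step 0: x=[8.0000 13.0000 19.0000] v=[-2.0000 0.0000 0.0000]
Step 1: x=[7.3125 13.0625 19.0000] v=[-2.7500 0.2500 0.0000]
Step 2: x=[6.5274 13.1367 19.0039] v=[-3.1406 0.2969 0.0156]
Step 3: x=[5.7474 13.1646 19.0161] v=[-3.1201 0.1114 0.0488]

Answer: 5.7474 13.1646 19.0161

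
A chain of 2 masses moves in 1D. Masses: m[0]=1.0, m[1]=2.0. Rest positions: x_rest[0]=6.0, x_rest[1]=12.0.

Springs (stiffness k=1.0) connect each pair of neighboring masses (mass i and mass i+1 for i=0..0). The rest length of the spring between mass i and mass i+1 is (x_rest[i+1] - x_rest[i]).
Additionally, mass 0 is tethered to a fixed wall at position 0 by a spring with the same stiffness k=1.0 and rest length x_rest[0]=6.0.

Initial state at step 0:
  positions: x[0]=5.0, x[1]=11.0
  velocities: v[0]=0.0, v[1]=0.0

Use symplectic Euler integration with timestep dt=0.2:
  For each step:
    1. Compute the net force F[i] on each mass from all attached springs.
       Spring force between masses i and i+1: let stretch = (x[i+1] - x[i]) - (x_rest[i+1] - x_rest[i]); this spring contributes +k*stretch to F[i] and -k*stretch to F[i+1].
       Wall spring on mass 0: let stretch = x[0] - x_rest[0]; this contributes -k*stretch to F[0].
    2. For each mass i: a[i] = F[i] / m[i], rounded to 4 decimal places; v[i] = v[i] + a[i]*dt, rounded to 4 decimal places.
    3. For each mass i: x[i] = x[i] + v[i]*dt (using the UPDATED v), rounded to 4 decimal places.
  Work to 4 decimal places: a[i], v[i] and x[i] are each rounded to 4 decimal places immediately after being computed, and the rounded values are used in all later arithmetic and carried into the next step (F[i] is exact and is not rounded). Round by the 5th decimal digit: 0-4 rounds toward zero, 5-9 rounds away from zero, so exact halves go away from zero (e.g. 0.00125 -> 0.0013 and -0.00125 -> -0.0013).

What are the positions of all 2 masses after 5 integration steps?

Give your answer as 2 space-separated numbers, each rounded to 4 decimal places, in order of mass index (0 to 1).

Answer: 5.4958 11.0258

Derivation:
Step 0: x=[5.0000 11.0000] v=[0.0000 0.0000]
Step 1: x=[5.0400 11.0000] v=[0.2000 0.0000]
Step 2: x=[5.1168 11.0008] v=[0.3840 0.0040]
Step 3: x=[5.2243 11.0039] v=[0.5374 0.0156]
Step 4: x=[5.3540 11.0114] v=[0.6485 0.0376]
Step 5: x=[5.4958 11.0258] v=[0.7092 0.0719]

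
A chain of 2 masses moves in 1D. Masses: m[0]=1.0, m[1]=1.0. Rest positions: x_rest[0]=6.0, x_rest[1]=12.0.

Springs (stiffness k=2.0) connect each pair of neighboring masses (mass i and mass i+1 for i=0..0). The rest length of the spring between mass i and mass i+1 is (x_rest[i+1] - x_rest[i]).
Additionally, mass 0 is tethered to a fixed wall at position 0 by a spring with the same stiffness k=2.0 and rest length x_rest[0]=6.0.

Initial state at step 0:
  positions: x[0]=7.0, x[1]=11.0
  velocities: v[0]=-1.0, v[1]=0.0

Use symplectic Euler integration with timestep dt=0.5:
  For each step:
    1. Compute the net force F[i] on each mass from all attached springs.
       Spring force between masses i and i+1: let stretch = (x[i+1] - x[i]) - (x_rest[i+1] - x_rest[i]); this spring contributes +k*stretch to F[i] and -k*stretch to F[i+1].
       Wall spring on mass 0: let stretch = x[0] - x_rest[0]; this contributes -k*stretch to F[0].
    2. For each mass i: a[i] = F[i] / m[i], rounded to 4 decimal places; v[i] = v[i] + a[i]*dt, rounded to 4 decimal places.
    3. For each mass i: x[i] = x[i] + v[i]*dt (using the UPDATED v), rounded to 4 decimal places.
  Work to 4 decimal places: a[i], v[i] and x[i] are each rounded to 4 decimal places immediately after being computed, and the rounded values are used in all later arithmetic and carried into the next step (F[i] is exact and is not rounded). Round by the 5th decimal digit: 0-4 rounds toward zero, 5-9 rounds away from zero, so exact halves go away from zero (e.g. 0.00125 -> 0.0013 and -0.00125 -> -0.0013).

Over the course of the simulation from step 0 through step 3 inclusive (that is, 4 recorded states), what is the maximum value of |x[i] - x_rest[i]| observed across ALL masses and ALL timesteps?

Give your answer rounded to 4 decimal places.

Answer: 2.0000

Derivation:
Step 0: x=[7.0000 11.0000] v=[-1.0000 0.0000]
Step 1: x=[5.0000 12.0000] v=[-4.0000 2.0000]
Step 2: x=[4.0000 12.5000] v=[-2.0000 1.0000]
Step 3: x=[5.2500 11.7500] v=[2.5000 -1.5000]
Max displacement = 2.0000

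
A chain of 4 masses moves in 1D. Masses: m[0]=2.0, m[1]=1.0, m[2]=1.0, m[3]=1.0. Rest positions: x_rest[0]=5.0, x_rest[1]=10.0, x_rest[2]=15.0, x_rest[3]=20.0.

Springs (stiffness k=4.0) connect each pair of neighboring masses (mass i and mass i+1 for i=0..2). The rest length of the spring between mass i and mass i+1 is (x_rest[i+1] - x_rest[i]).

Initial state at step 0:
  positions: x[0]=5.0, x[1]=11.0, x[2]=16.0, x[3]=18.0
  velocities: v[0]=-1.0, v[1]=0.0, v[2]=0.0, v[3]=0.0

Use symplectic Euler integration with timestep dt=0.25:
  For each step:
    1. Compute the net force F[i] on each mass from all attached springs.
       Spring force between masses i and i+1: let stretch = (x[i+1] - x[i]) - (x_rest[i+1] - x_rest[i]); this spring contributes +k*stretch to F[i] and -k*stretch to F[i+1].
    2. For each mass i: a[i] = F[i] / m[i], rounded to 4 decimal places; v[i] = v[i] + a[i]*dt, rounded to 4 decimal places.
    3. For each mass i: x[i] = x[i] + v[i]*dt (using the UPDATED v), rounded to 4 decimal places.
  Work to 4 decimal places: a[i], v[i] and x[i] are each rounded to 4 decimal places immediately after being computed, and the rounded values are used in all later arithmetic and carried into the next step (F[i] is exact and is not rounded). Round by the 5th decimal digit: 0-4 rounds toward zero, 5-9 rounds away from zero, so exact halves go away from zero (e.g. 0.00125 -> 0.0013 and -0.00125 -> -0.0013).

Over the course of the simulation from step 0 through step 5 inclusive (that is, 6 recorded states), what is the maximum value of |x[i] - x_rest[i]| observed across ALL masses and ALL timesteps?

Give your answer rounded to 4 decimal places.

Step 0: x=[5.0000 11.0000 16.0000 18.0000] v=[-1.0000 0.0000 0.0000 0.0000]
Step 1: x=[4.8750 10.7500 15.2500 18.7500] v=[-0.5000 -1.0000 -3.0000 3.0000]
Step 2: x=[4.8594 10.1563 14.2500 19.8750] v=[-0.0625 -2.3750 -4.0000 4.5000]
Step 3: x=[4.8809 9.2618 13.6328 20.8438] v=[0.0860 -3.5782 -2.4687 3.8750]
Step 4: x=[4.8250 8.3648 13.7256 21.2598] v=[-0.2236 -3.5881 0.3713 1.6640]
Step 5: x=[4.5866 7.9230 14.3618 21.0423] v=[-0.9537 -1.7671 2.5447 -0.8702]
Max displacement = 2.0770

Answer: 2.0770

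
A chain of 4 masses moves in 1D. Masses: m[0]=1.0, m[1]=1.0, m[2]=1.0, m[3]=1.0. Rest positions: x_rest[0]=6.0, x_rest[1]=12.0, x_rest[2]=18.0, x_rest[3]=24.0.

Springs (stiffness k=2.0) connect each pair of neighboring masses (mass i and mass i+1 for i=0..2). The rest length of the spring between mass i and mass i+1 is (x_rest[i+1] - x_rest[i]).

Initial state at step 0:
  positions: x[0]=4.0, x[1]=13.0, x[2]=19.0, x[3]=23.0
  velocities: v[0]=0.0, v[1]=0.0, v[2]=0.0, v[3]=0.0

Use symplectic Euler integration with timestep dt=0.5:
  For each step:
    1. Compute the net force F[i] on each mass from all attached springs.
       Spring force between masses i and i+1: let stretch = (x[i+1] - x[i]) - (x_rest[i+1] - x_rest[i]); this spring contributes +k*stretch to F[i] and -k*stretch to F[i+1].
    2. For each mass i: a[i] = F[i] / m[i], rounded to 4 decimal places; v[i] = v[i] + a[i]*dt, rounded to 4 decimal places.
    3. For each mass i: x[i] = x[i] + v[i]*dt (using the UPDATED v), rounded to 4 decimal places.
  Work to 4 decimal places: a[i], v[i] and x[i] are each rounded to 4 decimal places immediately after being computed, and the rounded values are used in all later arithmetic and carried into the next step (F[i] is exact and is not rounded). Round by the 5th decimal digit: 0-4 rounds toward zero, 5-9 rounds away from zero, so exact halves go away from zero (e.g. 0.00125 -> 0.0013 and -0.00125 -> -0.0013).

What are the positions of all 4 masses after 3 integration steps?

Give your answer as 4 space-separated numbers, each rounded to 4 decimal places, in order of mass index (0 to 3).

Step 0: x=[4.0000 13.0000 19.0000 23.0000] v=[0.0000 0.0000 0.0000 0.0000]
Step 1: x=[5.5000 11.5000 18.0000 24.0000] v=[3.0000 -3.0000 -2.0000 2.0000]
Step 2: x=[7.0000 10.2500 16.7500 25.0000] v=[3.0000 -2.5000 -2.5000 2.0000]
Step 3: x=[7.1250 10.6250 16.3750 24.8750] v=[0.2500 0.7500 -0.7500 -0.2500]

Answer: 7.1250 10.6250 16.3750 24.8750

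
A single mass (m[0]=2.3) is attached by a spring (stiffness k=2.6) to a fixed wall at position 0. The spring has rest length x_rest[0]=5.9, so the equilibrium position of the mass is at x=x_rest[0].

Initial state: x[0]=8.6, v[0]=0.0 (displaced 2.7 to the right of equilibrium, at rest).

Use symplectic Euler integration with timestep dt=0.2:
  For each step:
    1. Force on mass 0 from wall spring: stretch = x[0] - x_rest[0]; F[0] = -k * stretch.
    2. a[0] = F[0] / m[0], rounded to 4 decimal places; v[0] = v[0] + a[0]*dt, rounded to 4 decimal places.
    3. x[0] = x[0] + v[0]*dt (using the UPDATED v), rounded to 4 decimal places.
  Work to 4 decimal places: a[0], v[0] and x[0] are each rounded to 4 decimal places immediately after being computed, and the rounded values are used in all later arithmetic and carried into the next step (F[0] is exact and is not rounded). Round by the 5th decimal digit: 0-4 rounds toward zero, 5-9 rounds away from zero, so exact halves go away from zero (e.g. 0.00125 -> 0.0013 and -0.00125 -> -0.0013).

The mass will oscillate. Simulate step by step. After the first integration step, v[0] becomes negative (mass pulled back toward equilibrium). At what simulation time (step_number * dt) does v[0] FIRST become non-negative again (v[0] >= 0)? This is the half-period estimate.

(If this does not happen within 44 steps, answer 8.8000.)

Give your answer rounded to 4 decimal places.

Step 0: x=[8.6000] v=[0.0000]
Step 1: x=[8.4779] v=[-0.6104]
Step 2: x=[8.2393] v=[-1.1932]
Step 3: x=[7.8949] v=[-1.7221]
Step 4: x=[7.4603] v=[-2.1731]
Step 5: x=[6.9551] v=[-2.5259]
Step 6: x=[6.4022] v=[-2.7644]
Step 7: x=[5.8266] v=[-2.8779]
Step 8: x=[5.2543] v=[-2.8613]
Step 9: x=[4.7112] v=[-2.7153]
Step 10: x=[4.2219] v=[-2.4465]
Step 11: x=[3.8085] v=[-2.0671]
Step 12: x=[3.4897] v=[-1.5942]
Step 13: x=[3.2798] v=[-1.0493]
Step 14: x=[3.1884] v=[-0.4569]
Step 15: x=[3.2196] v=[0.1562]
First v>=0 after going negative at step 15, time=3.0000

Answer: 3.0000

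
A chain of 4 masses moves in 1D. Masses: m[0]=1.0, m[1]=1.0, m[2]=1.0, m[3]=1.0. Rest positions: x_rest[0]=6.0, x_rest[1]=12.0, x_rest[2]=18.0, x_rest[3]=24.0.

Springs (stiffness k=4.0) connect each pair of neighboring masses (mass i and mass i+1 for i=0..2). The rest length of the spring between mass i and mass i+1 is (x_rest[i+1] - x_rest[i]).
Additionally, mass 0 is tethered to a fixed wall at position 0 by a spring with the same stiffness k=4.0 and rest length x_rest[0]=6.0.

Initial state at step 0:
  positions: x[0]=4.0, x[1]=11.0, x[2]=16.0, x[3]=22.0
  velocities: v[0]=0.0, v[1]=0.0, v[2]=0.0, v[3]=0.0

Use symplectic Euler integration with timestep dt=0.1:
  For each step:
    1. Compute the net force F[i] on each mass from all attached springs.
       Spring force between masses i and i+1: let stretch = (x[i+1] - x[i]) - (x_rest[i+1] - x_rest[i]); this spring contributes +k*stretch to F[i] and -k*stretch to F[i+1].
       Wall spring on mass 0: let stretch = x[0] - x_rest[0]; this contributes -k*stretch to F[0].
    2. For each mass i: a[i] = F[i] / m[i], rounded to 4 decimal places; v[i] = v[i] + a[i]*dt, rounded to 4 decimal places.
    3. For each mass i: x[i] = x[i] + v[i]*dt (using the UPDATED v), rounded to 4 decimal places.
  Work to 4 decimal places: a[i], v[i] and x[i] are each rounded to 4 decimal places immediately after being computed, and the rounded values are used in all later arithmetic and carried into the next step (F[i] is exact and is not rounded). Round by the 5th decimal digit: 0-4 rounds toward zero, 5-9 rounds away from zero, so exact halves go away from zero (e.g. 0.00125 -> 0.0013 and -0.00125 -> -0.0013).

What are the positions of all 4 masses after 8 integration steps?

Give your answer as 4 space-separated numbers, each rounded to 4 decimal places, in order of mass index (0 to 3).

Step 0: x=[4.0000 11.0000 16.0000 22.0000] v=[0.0000 0.0000 0.0000 0.0000]
Step 1: x=[4.1200 10.9200 16.0400 22.0000] v=[1.2000 -0.8000 0.4000 0.0000]
Step 2: x=[4.3472 10.7728 16.1136 22.0016] v=[2.2720 -1.4720 0.7360 0.0160]
Step 3: x=[4.6575 10.5822 16.2091 22.0077] v=[3.1034 -1.9059 0.9549 0.0608]
Step 4: x=[5.0185 10.3797 16.3115 22.0218] v=[3.6103 -2.0250 1.0236 0.1414]
Step 5: x=[5.3932 10.2000 16.4050 22.0475] v=[3.7474 -1.7968 0.9350 0.2573]
Step 6: x=[5.7445 10.0763 16.4760 22.0875] v=[3.5128 -1.2375 0.7100 0.4003]
Step 7: x=[6.0393 10.0353 16.5155 22.1431] v=[2.9477 -0.4103 0.3947 0.5557]
Step 8: x=[6.2523 10.0936 16.5209 22.2136] v=[2.1304 0.5834 0.0537 0.7047]

Answer: 6.2523 10.0936 16.5209 22.2136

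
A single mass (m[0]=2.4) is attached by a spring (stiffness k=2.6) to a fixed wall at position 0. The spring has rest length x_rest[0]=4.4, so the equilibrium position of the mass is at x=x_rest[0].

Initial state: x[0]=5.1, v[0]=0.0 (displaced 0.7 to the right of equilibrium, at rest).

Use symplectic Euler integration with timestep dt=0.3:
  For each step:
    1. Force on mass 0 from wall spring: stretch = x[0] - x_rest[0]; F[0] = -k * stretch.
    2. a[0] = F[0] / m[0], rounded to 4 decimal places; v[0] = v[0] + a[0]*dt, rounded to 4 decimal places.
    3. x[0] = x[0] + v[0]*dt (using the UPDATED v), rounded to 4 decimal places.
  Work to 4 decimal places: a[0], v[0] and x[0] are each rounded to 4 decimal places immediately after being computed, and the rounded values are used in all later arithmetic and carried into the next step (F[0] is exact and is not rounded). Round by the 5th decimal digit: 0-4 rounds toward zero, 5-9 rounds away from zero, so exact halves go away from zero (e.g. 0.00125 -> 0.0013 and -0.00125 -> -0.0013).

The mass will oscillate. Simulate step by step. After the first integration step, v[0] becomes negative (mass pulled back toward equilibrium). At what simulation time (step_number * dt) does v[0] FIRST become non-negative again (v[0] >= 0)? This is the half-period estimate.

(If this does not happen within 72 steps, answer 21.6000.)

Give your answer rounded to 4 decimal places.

Step 0: x=[5.1000] v=[0.0000]
Step 1: x=[5.0318] v=[-0.2275]
Step 2: x=[4.9019] v=[-0.4329]
Step 3: x=[4.7231] v=[-0.5960]
Step 4: x=[4.5128] v=[-0.7010]
Step 5: x=[4.2915] v=[-0.7377]
Step 6: x=[4.0808] v=[-0.7025]
Step 7: x=[3.9012] v=[-0.5988]
Step 8: x=[3.7702] v=[-0.4367]
Step 9: x=[3.7006] v=[-0.2320]
Step 10: x=[3.6992] v=[-0.0047]
Step 11: x=[3.7661] v=[0.2231]
First v>=0 after going negative at step 11, time=3.3000

Answer: 3.3000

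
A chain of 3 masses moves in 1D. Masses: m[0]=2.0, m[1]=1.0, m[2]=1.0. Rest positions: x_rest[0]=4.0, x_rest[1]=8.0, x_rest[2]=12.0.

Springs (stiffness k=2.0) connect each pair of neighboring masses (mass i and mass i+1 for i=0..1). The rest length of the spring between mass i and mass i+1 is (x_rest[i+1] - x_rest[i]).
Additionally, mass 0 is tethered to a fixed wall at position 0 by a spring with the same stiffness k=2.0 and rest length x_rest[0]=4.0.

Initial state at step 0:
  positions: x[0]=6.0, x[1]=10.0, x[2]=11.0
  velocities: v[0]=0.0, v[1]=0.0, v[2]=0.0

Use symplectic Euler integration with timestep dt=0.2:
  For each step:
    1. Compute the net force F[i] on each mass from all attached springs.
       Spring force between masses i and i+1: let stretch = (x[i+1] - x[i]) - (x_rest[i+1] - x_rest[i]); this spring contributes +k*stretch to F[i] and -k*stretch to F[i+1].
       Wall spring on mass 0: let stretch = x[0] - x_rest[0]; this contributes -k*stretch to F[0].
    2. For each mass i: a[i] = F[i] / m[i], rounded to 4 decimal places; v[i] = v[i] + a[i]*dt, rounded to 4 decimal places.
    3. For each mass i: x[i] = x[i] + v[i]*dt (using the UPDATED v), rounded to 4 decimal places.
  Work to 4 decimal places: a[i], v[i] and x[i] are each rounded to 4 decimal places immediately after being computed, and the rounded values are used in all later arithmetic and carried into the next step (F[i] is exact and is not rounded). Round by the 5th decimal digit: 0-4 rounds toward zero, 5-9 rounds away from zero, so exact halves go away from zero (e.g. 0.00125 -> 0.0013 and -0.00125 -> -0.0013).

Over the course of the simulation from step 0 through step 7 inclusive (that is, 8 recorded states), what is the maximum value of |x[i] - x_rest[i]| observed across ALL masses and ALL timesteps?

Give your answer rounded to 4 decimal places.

Step 0: x=[6.0000 10.0000 11.0000] v=[0.0000 0.0000 0.0000]
Step 1: x=[5.9200 9.7600 11.2400] v=[-0.4000 -1.2000 1.2000]
Step 2: x=[5.7568 9.3312 11.6816] v=[-0.8160 -2.1440 2.2080]
Step 3: x=[5.5063 8.8045 12.2552] v=[-1.2525 -2.6336 2.8678]
Step 4: x=[5.1675 8.2900 12.8727] v=[-1.6941 -2.5726 3.0875]
Step 5: x=[4.7469 7.8923 13.4436] v=[-2.1031 -1.9885 2.8544]
Step 6: x=[4.2622 7.6871 13.8904] v=[-2.4234 -1.0261 2.2339]
Step 7: x=[3.7440 7.7042 14.1609] v=[-2.5909 0.0853 1.3526]
Max displacement = 2.1609

Answer: 2.1609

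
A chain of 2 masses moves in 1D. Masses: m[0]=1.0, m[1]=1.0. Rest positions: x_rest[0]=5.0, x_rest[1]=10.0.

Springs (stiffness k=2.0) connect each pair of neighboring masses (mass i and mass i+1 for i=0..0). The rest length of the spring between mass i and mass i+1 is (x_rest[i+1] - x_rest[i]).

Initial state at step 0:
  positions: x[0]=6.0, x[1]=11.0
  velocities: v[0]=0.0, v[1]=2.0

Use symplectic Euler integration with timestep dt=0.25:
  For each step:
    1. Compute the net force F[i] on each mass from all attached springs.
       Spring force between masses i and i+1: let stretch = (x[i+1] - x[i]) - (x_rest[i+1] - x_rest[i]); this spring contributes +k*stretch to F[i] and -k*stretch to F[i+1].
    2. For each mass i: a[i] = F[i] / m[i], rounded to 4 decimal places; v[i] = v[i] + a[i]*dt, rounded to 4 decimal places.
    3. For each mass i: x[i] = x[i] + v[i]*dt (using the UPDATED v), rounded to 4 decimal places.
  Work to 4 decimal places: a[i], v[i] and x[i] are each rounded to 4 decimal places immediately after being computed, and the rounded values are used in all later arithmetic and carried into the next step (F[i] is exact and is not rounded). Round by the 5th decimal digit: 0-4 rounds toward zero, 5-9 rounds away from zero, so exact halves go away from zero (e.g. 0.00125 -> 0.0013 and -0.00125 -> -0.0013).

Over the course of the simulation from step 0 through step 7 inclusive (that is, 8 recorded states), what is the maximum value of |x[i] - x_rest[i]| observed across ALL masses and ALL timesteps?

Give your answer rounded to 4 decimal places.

Answer: 2.9491

Derivation:
Step 0: x=[6.0000 11.0000] v=[0.0000 2.0000]
Step 1: x=[6.0000 11.5000] v=[0.0000 2.0000]
Step 2: x=[6.0625 11.9375] v=[0.2500 1.7500]
Step 3: x=[6.2344 12.2656] v=[0.6875 1.3125]
Step 4: x=[6.5352 12.4648] v=[1.2031 0.7969]
Step 5: x=[6.9522 12.5478] v=[1.6679 0.3321]
Step 6: x=[7.4436 12.5564] v=[1.9657 0.0343]
Step 7: x=[7.9491 12.5509] v=[2.0221 -0.0221]
Max displacement = 2.9491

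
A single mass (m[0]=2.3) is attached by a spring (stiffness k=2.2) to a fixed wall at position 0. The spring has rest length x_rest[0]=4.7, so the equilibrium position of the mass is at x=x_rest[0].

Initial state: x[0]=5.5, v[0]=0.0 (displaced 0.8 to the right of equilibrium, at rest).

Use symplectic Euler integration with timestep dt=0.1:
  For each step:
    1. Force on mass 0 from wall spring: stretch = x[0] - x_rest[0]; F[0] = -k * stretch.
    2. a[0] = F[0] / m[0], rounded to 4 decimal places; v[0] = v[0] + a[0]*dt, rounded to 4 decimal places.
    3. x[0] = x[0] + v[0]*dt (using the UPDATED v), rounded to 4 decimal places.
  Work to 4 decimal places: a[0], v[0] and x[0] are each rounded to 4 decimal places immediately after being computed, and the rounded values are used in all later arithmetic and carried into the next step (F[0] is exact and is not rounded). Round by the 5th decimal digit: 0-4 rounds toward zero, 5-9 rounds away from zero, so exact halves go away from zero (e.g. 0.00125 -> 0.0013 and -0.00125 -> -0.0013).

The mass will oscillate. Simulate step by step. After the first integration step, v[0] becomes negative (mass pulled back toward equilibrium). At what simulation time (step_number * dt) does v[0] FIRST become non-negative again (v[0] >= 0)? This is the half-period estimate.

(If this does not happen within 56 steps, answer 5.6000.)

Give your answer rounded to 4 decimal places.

Answer: 3.3000

Derivation:
Step 0: x=[5.5000] v=[0.0000]
Step 1: x=[5.4924] v=[-0.0765]
Step 2: x=[5.4772] v=[-0.1523]
Step 3: x=[5.4545] v=[-0.2266]
Step 4: x=[5.4246] v=[-0.2988]
Step 5: x=[5.3878] v=[-0.3681]
Step 6: x=[5.3444] v=[-0.4339]
Step 7: x=[5.2949] v=[-0.4955]
Step 8: x=[5.2397] v=[-0.5524]
Step 9: x=[5.1793] v=[-0.6040]
Step 10: x=[5.1143] v=[-0.6499]
Step 11: x=[5.0454] v=[-0.6895]
Step 12: x=[4.9732] v=[-0.7225]
Step 13: x=[4.8983] v=[-0.7486]
Step 14: x=[4.8215] v=[-0.7676]
Step 15: x=[4.7436] v=[-0.7792]
Step 16: x=[4.6653] v=[-0.7834]
Step 17: x=[4.5873] v=[-0.7801]
Step 18: x=[4.5104] v=[-0.7693]
Step 19: x=[4.4353] v=[-0.7512]
Step 20: x=[4.3627] v=[-0.7259]
Step 21: x=[4.2933] v=[-0.6936]
Step 22: x=[4.2278] v=[-0.6547]
Step 23: x=[4.1669] v=[-0.6095]
Step 24: x=[4.1111] v=[-0.5585]
Step 25: x=[4.0609] v=[-0.5022]
Step 26: x=[4.0168] v=[-0.4411]
Step 27: x=[3.9792] v=[-0.3758]
Step 28: x=[3.9485] v=[-0.3069]
Step 29: x=[3.9250] v=[-0.2350]
Step 30: x=[3.9089] v=[-0.1609]
Step 31: x=[3.9004] v=[-0.0852]
Step 32: x=[3.8995] v=[-0.0087]
Step 33: x=[3.9063] v=[0.0679]
First v>=0 after going negative at step 33, time=3.3000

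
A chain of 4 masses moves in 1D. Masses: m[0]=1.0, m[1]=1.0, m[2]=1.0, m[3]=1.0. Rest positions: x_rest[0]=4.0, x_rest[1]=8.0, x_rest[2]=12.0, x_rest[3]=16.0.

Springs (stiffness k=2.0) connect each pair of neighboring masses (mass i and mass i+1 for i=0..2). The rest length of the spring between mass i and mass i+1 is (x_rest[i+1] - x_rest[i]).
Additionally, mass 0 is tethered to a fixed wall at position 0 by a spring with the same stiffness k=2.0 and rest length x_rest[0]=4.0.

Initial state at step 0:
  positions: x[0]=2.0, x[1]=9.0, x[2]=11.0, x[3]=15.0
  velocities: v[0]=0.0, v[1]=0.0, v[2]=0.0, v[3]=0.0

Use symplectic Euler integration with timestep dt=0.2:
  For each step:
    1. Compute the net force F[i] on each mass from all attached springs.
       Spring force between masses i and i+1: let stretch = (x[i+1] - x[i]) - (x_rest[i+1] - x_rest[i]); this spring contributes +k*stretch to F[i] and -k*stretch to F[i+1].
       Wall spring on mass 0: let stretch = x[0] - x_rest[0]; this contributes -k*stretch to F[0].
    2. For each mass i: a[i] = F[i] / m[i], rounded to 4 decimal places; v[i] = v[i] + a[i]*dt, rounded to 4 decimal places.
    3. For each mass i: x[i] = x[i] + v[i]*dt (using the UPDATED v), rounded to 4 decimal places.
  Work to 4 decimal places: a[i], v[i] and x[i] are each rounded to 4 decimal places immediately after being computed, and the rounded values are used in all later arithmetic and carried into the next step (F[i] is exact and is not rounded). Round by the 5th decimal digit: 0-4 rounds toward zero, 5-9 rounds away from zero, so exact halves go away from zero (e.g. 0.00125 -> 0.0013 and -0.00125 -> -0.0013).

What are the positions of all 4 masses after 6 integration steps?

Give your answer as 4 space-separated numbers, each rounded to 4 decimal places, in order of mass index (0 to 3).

Answer: 5.4389 6.0657 11.6744 15.5047

Derivation:
Step 0: x=[2.0000 9.0000 11.0000 15.0000] v=[0.0000 0.0000 0.0000 0.0000]
Step 1: x=[2.4000 8.6000 11.1600 15.0000] v=[2.0000 -2.0000 0.8000 0.0000]
Step 2: x=[3.1040 7.9088 11.4224 15.0128] v=[3.5200 -3.4560 1.3120 0.0640]
Step 3: x=[3.9441 7.1143 11.6909 15.0584] v=[4.2003 -3.9725 1.3427 0.2278]
Step 4: x=[4.7222 6.4323 11.8627 15.1546] v=[3.8907 -3.4099 0.8591 0.4808]
Step 5: x=[5.2594 6.0479 11.8634 15.3074] v=[2.6859 -1.9218 0.0037 0.7640]
Step 6: x=[5.4389 6.0657 11.6744 15.5047] v=[0.8975 0.0890 -0.9449 0.9864]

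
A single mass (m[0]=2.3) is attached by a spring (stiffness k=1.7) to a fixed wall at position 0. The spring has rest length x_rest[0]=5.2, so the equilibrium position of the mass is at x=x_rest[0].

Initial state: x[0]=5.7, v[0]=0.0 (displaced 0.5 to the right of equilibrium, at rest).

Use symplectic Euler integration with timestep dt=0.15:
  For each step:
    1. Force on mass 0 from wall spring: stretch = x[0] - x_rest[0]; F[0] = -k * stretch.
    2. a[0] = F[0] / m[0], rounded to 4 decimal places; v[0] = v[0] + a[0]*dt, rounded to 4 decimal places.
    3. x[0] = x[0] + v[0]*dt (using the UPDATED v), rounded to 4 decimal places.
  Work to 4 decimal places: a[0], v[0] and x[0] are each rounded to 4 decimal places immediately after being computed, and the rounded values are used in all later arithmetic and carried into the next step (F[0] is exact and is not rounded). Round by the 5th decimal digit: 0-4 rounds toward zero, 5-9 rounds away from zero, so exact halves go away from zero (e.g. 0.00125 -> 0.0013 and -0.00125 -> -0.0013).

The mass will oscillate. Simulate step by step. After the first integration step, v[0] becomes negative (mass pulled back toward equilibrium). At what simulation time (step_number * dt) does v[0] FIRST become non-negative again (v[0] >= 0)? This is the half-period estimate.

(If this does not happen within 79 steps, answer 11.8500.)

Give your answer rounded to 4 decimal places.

Answer: 3.7500

Derivation:
Step 0: x=[5.7000] v=[0.0000]
Step 1: x=[5.6917] v=[-0.0554]
Step 2: x=[5.6752] v=[-0.1099]
Step 3: x=[5.6508] v=[-0.1626]
Step 4: x=[5.6189] v=[-0.2126]
Step 5: x=[5.5801] v=[-0.2590]
Step 6: x=[5.5349] v=[-0.3011]
Step 7: x=[5.4842] v=[-0.3382]
Step 8: x=[5.4287] v=[-0.3697]
Step 9: x=[5.3694] v=[-0.3951]
Step 10: x=[5.3073] v=[-0.4139]
Step 11: x=[5.2434] v=[-0.4258]
Step 12: x=[5.1788] v=[-0.4306]
Step 13: x=[5.1146] v=[-0.4282]
Step 14: x=[5.0518] v=[-0.4187]
Step 15: x=[4.9915] v=[-0.4023]
Step 16: x=[4.9346] v=[-0.3792]
Step 17: x=[4.8821] v=[-0.3498]
Step 18: x=[4.8349] v=[-0.3146]
Step 19: x=[4.7938] v=[-0.2741]
Step 20: x=[4.7594] v=[-0.2291]
Step 21: x=[4.7324] v=[-0.1802]
Step 22: x=[4.7131] v=[-0.1284]
Step 23: x=[4.7019] v=[-0.0744]
Step 24: x=[4.6990] v=[-0.0192]
Step 25: x=[4.7044] v=[0.0363]
First v>=0 after going negative at step 25, time=3.7500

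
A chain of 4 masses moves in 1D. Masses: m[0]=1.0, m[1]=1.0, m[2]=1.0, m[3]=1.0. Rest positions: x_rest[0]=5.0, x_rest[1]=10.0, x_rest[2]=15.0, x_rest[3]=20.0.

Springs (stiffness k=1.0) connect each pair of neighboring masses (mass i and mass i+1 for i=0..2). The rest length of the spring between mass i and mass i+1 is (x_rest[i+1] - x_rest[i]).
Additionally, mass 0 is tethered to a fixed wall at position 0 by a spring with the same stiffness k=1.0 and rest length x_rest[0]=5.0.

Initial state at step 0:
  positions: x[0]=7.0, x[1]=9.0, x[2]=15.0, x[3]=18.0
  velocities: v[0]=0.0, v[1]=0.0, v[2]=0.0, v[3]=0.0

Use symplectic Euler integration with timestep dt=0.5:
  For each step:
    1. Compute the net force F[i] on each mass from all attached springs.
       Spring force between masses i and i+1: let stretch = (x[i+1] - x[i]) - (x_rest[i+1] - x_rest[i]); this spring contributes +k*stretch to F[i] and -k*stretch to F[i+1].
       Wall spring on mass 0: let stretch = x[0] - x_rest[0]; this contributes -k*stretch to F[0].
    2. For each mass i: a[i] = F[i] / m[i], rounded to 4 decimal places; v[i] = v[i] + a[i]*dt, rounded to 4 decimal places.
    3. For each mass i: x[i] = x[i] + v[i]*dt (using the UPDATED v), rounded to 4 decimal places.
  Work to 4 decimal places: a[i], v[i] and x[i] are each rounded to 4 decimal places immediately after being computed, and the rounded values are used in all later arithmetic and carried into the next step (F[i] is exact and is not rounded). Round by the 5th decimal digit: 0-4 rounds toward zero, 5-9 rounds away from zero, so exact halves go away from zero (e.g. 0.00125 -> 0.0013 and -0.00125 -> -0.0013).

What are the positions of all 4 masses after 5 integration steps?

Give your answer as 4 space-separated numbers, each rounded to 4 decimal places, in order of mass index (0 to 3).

Answer: 4.2726 7.8721 15.5305 20.0422

Derivation:
Step 0: x=[7.0000 9.0000 15.0000 18.0000] v=[0.0000 0.0000 0.0000 0.0000]
Step 1: x=[5.7500 10.0000 14.2500 18.5000] v=[-2.5000 2.0000 -1.5000 1.0000]
Step 2: x=[4.1250 11.0000 13.5000 19.1875] v=[-3.2500 2.0000 -1.5000 1.3750]
Step 3: x=[3.1875 10.9063 13.5469 19.7032] v=[-1.8750 -0.1875 0.0938 1.0313]
Step 4: x=[3.3829 9.5430 14.4728 19.9298] v=[0.3907 -2.7266 1.8517 0.4532]
Step 5: x=[4.2726 7.8721 15.5305 20.0422] v=[1.7793 -3.3418 2.1153 0.2247]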